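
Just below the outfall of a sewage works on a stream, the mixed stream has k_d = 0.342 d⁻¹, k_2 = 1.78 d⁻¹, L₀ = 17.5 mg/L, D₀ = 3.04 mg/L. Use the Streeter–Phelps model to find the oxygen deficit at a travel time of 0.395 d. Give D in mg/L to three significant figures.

D ≈ 3.08 mg/L

k_d L₀/(k_2−k_d) = 0.342×17.5/(1.78−0.342) = 5.985/1.438 = 4.162 mg/L.
e^(−k_d t) = e^(−0.342×0.3950) = 0.8736; e^(−k_2 t) = e^(−1.78×0.3950) = 0.4950.
D = 4.162 × (0.8736 − 0.4950) + 3.04 × 0.4950 = 1.576 + 1.505 = 3.081 mg/L.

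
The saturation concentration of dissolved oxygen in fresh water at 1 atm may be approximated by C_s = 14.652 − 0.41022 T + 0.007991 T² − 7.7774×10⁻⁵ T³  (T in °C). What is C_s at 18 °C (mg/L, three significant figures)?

C_s ≈ 9.40 mg/L

C_s = 14.652 − 0.41022×18 + 0.007991×18² − 7.7774×10⁻⁵×18³ = 9.404 mg/L.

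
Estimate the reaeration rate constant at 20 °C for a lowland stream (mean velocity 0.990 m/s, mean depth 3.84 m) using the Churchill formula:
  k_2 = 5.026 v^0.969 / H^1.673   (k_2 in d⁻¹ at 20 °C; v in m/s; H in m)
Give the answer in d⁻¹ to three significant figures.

k_2 = 5.026 × 0.990^0.969 / 3.84^1.673 = 5.026 × 0.9903 / 9.497 = 0.5241 d⁻¹.

k_2 ≈ 0.524 d⁻¹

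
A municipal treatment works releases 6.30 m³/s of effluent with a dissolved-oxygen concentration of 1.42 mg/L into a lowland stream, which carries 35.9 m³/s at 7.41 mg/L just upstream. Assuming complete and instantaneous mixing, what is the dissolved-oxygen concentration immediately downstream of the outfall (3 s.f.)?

6.52 mg/L

Flow-weighted mixing: C = (Q_r C_r + Q_w C_w)/(Q_r + Q_w)
= (35.9×7.41 + 6.30×1.42)/(35.9 + 6.30) = 275.0/42.20 = 6.516 mg/L.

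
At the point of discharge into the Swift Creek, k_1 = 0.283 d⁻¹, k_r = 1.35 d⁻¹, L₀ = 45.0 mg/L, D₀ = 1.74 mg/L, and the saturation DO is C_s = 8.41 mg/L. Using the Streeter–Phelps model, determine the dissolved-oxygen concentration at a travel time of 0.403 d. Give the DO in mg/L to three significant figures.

DO ≈ 3.68 mg/L

k_1 L₀/(k_r−k_1) = 0.283×45.0/(1.35−0.283) = 12.73/1.067 = 11.94 mg/L.
e^(−k_1 t) = e^(−0.283×0.4030) = 0.8922; e^(−k_r t) = e^(−1.35×0.4030) = 0.5804.
D = 11.94 × (0.8922 − 0.5804) + 1.74 × 0.5804 = 3.722 + 1.010 = 4.732 mg/L.
DO = C_s − D = 8.41 − 4.732 = 3.678 mg/L.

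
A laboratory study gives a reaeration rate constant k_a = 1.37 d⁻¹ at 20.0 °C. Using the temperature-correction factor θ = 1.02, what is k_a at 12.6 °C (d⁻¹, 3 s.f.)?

k_a ≈ 1.18 d⁻¹

k_a(T₂) = k_a(T₁) · θ^(T₂−T₁) = 1.37 × 1.02^(12.6−20.0)
= 1.37 × 1.02^-7.40 = 1.37 × 0.8637 = 1.183 d⁻¹.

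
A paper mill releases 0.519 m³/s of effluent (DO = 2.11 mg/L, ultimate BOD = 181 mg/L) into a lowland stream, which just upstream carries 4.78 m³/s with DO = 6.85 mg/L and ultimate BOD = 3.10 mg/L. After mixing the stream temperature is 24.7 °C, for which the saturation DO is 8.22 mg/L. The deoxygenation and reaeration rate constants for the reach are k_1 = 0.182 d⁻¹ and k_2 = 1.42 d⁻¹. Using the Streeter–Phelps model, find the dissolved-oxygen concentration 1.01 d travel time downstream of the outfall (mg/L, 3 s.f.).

Mixed DO = (4.78×6.85 + 0.519×2.11)/(4.78+0.519) = 33.84/5.299 = 6.386 mg/L.
Mixed L₀ = (4.78×3.10 + 0.519×181)/(5.299) = 108.8/5.299 = 20.52 mg/L.
Initial deficit D₀ = C_s − DO₀ = 8.22 − 6.386 = 1.834 mg/L.
D(1.01) = [0.182×20.52/(1.42−0.182)](e^(−0.182×1.01) − e^(−1.42×1.01)) + 1.834 e^(−1.42×1.01)
= 3.017 × (0.8321 − 0.2383) + 1.834 × 0.2383 = 2.229 mg/L.
DO = 8.22 − 2.229 = 5.991 mg/L.

DO ≈ 5.99 mg/L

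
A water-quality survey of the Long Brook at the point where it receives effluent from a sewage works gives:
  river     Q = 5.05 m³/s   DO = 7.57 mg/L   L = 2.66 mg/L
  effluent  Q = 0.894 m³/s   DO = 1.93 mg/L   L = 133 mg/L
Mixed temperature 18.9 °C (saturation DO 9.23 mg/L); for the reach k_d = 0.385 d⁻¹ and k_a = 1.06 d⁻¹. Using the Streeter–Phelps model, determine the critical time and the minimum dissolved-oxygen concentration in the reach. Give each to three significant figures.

t_c ≈ 1.17 d; minimum DO ≈ 4.08 mg/L

Mixed DO = (5.05×7.57 + 0.894×1.93)/(5.05+0.894) = 39.95/5.944 = 6.722 mg/L.
Mixed L₀ = (5.05×2.66 + 0.894×133)/(5.944) = 132.3/5.944 = 22.26 mg/L.
Initial deficit D₀ = C_s − DO₀ = 9.23 − 6.722 = 2.508 mg/L.
t_c = (1/0.6750) ln[(1.06/0.385)(1 − 2.508×0.6750/(0.385×22.26))] = 1.481 × ln(2.209) = 1.174 d.
D_c = (0.385/1.06) × 22.26 × e^(−0.385×1.174) = 0.3632 × 22.26 × 0.6363 = 5.145 mg/L.
Minimum DO = 9.23 − 5.145 = 4.085 mg/L.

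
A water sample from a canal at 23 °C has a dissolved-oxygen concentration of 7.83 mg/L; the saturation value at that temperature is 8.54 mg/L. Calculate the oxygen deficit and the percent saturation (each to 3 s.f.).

D = C_s − C = 8.54 − 7.83 = 0.710 mg/L.
% saturation = 7.83/8.54 × 100 = 91.7 %.

D ≈ 0.710 mg/L; 91.7 % saturation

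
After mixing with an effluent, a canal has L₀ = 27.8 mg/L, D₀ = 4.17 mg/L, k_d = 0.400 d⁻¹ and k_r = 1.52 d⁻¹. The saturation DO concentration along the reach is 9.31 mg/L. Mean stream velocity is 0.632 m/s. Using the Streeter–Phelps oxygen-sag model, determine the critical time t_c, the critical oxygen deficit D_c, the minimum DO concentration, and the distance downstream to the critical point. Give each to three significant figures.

With k_r/k_d = 3.800 and 1 − D₀(k_r−k_d)/(k_d L₀) = 0.5800,
t_c = ln(3.800 × 0.5800) / (1.52 − 0.400) = ln(2.204) / 1.120 = 0.7903/1.120 = 0.7056 d.
L(t_c) = L₀ e^(−k_d t_c) = 27.8 × 0.7541 = 20.96 mg/L, and at the critical point k_r D_c = k_d L, so D_c = (0.400/1.52) × 20.96 = 5.517 mg/L.
Minimum DO = C_s − D_c = 9.31 − 5.517 = 3.793 mg/L.
x_c = v t_c = 0.632 m/s × 0.7056 d × 86400 s/d = 38530 m ≈ 38.5 km.

t_c ≈ 0.706 d; D_c ≈ 5.52 mg/L; min DO ≈ 3.79 mg/L; x_c ≈ 38.5 km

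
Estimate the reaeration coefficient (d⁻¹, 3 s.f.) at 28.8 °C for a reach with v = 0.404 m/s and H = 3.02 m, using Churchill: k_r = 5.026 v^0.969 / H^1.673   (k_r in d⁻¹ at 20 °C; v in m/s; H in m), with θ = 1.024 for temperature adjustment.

k_r(20) = 5.026 × 0.404^0.969 / 3.02^1.673 = 5.026 × 0.4155 / 6.354 = 0.3287 d⁻¹.
k_r(28.8) = 0.3287 × 1.024^(28.8−20) = 0.3287 × 1.232 = 0.4049 d⁻¹.

k_r ≈ 0.405 d⁻¹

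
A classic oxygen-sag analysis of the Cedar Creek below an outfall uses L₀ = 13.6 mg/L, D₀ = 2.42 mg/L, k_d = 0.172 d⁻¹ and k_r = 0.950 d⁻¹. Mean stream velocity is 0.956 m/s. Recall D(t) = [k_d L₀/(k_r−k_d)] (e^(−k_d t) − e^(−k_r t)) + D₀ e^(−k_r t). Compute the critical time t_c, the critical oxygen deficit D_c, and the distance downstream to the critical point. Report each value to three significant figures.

t_c ≈ 0.0962 d; D_c ≈ 2.42 mg/L; x_c ≈ 7.95 km

At the critical point dD/dt = 0, so k_d L₀ e^(−k_d t) = k_r D. Substituting D(t) from the Streeter–Phelps equation and solving for t gives
t_c = ln[(k_r/k_d)(1 − D₀(k_r−k_d)/(k_d L₀))] / (k_r−k_d).
Here k_r−k_d = 0.7780 d⁻¹ and 1 − D₀(k_r−k_d)/(k_d L₀) = 1 − 2.42×0.7780/(0.172×13.6) = 0.1951, so
t_c = ln(5.523 × 0.1951) / 0.7780 = 0.07486 / 0.7780 = 0.09622 d.
D_c = (k_d/k_r) L₀ e^(−k_d t_c) = (0.172/0.950) × 13.6 × e^(−0.172×0.09622) = 0.1811 × 13.6 × 0.9836 = 2.422 mg/L.
x_c = v t_c = 0.956 m/s × 0.09622 d × 86400 s/d = 7948 m ≈ 7.95 km.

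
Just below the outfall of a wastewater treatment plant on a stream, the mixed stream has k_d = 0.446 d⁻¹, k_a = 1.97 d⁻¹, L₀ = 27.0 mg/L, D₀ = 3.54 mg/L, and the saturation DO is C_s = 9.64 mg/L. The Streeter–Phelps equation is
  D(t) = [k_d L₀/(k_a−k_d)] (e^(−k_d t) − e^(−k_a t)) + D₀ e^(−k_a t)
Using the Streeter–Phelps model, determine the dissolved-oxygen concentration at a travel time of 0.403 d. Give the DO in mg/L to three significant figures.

DO ≈ 5.01 mg/L

k_d L₀/(k_a−k_d) = 0.446×27.0/(1.97−0.446) = 12.04/1.524 = 7.902 mg/L.
e^(−k_d t) = e^(−0.446×0.4030) = 0.8355; e^(−k_a t) = e^(−1.97×0.4030) = 0.4521.
D = 7.902 × (0.8355 − 0.4521) + 3.54 × 0.4521 = 3.030 + 1.600 = 4.630 mg/L.
DO = C_s − D = 9.64 − 4.630 = 5.010 mg/L.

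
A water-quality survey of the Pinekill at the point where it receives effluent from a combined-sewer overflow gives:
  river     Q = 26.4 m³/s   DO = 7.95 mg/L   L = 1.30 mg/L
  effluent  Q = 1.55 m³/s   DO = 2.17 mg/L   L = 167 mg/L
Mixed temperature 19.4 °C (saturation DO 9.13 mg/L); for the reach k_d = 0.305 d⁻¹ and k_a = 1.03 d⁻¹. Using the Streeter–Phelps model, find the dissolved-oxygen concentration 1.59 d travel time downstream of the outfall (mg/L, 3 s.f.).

DO ≈ 6.98 mg/L

Mixed DO = (26.4×7.95 + 1.55×2.17)/(26.4+1.55) = 213.2/27.95 = 7.629 mg/L.
Mixed L₀ = (26.4×1.30 + 1.55×167)/(27.95) = 293.2/27.95 = 10.49 mg/L.
Initial deficit D₀ = C_s − DO₀ = 9.13 − 7.629 = 1.501 mg/L.
D(1.59) = [0.305×10.49/(1.03−0.305)](e^(−0.305×1.59) − e^(−1.03×1.59)) + 1.501 e^(−1.03×1.59)
= 4.413 × (0.6157 − 0.1944) + 1.501 × 0.1944 = 2.151 mg/L.
DO = 9.13 − 2.151 = 6.979 mg/L.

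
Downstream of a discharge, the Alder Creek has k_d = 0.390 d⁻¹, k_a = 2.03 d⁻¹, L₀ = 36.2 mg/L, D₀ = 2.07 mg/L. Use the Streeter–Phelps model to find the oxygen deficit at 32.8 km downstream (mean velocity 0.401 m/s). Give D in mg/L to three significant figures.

D ≈ 4.99 mg/L

Travel time t = x/v = 32.8 km / (0.401 m/s) = 32800 m / 0.401 m/s = 81800 s = 0.9467 d.
k_d L₀/(k_a−k_d) = 0.390×36.2/(2.03−0.390) = 14.12/1.640 = 8.609 mg/L.
e^(−k_d t) = e^(−0.390×0.9467) = 0.6913; e^(−k_a t) = e^(−2.03×0.9467) = 0.1463.
D = 8.609 × (0.6913 − 0.1463) + 2.07 × 0.1463 = 4.691 + 0.3029 = 4.994 mg/L.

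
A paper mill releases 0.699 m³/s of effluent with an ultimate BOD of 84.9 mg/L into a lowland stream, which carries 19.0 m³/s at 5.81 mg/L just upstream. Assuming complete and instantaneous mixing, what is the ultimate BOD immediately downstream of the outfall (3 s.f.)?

8.62 mg/L

Flow-weighted mixing: C = (Q_r C_r + Q_w C_w)/(Q_r + Q_w)
= (19.0×5.81 + 0.699×84.9)/(19.0 + 0.699) = 169.7/19.70 = 8.616 mg/L.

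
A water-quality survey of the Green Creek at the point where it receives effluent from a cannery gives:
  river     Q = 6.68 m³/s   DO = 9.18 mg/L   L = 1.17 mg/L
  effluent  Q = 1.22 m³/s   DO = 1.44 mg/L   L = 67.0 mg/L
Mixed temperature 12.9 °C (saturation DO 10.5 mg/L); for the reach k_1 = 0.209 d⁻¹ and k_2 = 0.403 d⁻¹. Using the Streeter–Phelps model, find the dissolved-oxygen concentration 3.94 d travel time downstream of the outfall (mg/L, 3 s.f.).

DO ≈ 7.12 mg/L

Mixed DO = (6.68×9.18 + 1.22×1.44)/(6.68+1.22) = 63.08/7.900 = 7.985 mg/L.
Mixed L₀ = (6.68×1.17 + 1.22×67.0)/(7.900) = 89.56/7.900 = 11.34 mg/L.
Initial deficit D₀ = C_s − DO₀ = 10.5 − 7.985 = 2.515 mg/L.
D(3.94) = [0.209×11.34/(0.403−0.209)](e^(−0.209×3.94) − e^(−0.403×3.94)) + 2.515 e^(−0.403×3.94)
= 12.21 × (0.4389 − 0.2044) + 2.515 × 0.2044 = 3.378 mg/L.
DO = 10.5 − 3.378 = 7.122 mg/L.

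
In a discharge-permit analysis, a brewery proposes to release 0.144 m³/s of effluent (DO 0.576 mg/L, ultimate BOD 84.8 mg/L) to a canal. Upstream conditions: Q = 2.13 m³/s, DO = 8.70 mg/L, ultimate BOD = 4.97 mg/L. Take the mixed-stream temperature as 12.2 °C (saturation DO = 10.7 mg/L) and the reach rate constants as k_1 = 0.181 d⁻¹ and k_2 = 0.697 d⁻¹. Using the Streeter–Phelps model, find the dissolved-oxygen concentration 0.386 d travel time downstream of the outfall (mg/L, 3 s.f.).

DO ≈ 8.19 mg/L

Mixed DO = (2.13×8.70 + 0.144×0.576)/(2.13+0.144) = 18.61/2.274 = 8.186 mg/L.
Mixed L₀ = (2.13×4.97 + 0.144×84.8)/(2.274) = 22.80/2.274 = 10.03 mg/L.
Initial deficit D₀ = C_s − DO₀ = 10.7 − 8.186 = 2.514 mg/L.
D(0.386) = [0.181×10.03/(0.697−0.181)](e^(−0.181×0.386) − e^(−0.697×0.386)) + 2.514 e^(−0.697×0.386)
= 3.517 × (0.9325 − 0.7641) + 2.514 × 0.7641 = 2.514 mg/L.
DO = 10.7 − 2.514 = 8.186 mg/L.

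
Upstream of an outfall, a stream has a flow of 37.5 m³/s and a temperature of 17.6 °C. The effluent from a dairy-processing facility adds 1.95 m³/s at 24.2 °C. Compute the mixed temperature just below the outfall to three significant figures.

17.9 °C

Flow-weighted mixing: C = (Q_r C_r + Q_w C_w)/(Q_r + Q_w)
= (37.5×17.6 + 1.95×24.2)/(37.5 + 1.95) = 707.2/39.45 = 17.93 °C.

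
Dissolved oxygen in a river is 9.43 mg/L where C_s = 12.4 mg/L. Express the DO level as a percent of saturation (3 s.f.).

76.0 % saturation

% saturation = C/C_s × 100 = 9.43/12.4 × 100 = 76.0 %.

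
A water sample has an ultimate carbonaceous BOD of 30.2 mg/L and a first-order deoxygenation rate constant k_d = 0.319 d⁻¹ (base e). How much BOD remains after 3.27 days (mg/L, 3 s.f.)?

L ≈ 10.6 mg/L

L_t = L₀ e^(−k_d t) = 30.2 × e^(−0.319×3.27) = 30.2 × 0.3524 = 10.64 mg/L.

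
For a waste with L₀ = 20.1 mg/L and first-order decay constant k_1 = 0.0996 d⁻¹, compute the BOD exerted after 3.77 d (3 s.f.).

y_t = L₀(1 − e^(−k_1 t)) = 20.1 × (1 − e^(−0.0996×3.77))
= 20.1 × (1 − 0.6870) = 20.1 × 0.3130 = 6.292 mg/L.

y ≈ 6.29 mg/L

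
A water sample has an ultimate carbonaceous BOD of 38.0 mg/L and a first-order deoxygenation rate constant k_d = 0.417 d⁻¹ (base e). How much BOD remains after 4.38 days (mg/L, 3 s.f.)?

L ≈ 6.12 mg/L

L_t = L₀ e^(−k_d t) = 38.0 × e^(−0.417×4.38) = 38.0 × 0.1610 = 6.117 mg/L.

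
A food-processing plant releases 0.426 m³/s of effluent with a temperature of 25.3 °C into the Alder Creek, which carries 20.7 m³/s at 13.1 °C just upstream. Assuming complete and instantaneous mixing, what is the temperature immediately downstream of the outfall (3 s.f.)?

Flow-weighted mixing: C = (Q_r C_r + Q_w C_w)/(Q_r + Q_w)
= (20.7×13.1 + 0.426×25.3)/(20.7 + 0.426) = 281.9/21.13 = 13.35 °C.

13.3 °C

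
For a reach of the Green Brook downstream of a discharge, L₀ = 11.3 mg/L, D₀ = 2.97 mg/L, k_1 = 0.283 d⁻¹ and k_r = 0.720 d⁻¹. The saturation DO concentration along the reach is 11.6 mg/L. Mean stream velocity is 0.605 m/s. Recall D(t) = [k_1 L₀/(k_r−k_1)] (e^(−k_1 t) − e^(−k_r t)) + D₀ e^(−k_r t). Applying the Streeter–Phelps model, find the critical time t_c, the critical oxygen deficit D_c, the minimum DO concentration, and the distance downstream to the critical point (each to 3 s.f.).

t_c = [1/(k_r−k_1)] ln[(k_r/k_1)(1 − D₀(k_r−k_1)/(k_1 L₀))]
= [1/(0.720−0.283)] ln[(0.720/0.283)(1 − 2.97×0.4370/(0.283×11.3))]
= (1/0.4370) ln[2.544 × 0.5941] = 2.288 × ln(1.512) = 2.288 × 0.4132 = 0.9455 d.
D_c = (k_1/k_r) L₀ e^(−k_1 t_c) = (0.283/0.720) × 11.3 × e^(−0.283×0.9455) = 0.3931 × 11.3 × 0.7652 = 3.399 mg/L.
Minimum DO = C_s − D_c = 11.6 − 3.399 = 8.201 mg/L.
x_c = v t_c = 0.605 m/s × 0.9455 d × 86400 s/d = 49420 m ≈ 49.4 km.

t_c ≈ 0.945 d; D_c ≈ 3.40 mg/L; min DO ≈ 8.20 mg/L; x_c ≈ 49.4 km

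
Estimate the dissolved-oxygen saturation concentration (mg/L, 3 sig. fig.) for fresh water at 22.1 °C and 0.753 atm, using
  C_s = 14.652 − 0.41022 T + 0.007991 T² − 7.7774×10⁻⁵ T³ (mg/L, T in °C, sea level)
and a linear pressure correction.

At sea level: C_s = 14.652 − 0.41022×22.1 + 0.007991×22.1² − 7.7774×10⁻⁵×22.1³ = 8.650 mg/L.
Pressure correction: C_s' = 8.650 × 0.753 = 6.513 mg/L.

C_s ≈ 6.51 mg/L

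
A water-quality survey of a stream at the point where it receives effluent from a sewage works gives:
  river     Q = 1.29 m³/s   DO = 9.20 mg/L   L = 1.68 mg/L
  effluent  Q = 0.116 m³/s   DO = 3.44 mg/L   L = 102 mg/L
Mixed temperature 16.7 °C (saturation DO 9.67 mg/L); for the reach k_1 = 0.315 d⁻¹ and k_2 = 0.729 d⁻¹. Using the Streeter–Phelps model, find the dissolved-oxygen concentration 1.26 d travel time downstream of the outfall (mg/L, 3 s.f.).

DO ≈ 7.22 mg/L

Mixed DO = (1.29×9.20 + 0.116×3.44)/(1.29+0.116) = 12.27/1.406 = 8.725 mg/L.
Mixed L₀ = (1.29×1.68 + 0.116×102)/(1.406) = 14.00/1.406 = 9.957 mg/L.
Initial deficit D₀ = C_s − DO₀ = 9.67 − 8.725 = 0.9452 mg/L.
D(1.26) = [0.315×9.957/(0.729−0.315)](e^(−0.315×1.26) − e^(−0.729×1.26)) + 0.9452 e^(−0.729×1.26)
= 7.576 × (0.6724 − 0.3991) + 0.9452 × 0.3991 = 2.448 mg/L.
DO = 9.67 − 2.448 = 7.222 mg/L.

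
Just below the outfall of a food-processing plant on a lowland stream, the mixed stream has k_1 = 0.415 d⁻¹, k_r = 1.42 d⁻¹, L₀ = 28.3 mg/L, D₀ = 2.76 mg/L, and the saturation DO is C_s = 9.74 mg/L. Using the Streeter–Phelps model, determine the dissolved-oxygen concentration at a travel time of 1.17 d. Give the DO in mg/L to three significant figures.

k_1 L₀/(k_r−k_1) = 0.415×28.3/(1.42−0.415) = 11.74/1.005 = 11.69 mg/L.
e^(−k_1 t) = e^(−0.415×1.170) = 0.6154; e^(−k_r t) = e^(−1.42×1.170) = 0.1899.
D = 11.69 × (0.6154 − 0.1899) + 2.76 × 0.1899 = 4.972 + 0.5240 = 5.496 mg/L.
DO = C_s − D = 9.74 − 5.496 = 4.244 mg/L.

DO ≈ 4.24 mg/L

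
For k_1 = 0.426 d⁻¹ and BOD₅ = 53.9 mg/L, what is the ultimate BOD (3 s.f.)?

L₀ ≈ 61.2 mg/L

BOD₅ = L₀(1 − e^(−5k_1)) ⇒ L₀ = BOD₅ / (1 − e^(−5×0.426))
= 53.9 / (1 − 0.1188) = 53.9 / 0.8812 = 61.17 mg/L.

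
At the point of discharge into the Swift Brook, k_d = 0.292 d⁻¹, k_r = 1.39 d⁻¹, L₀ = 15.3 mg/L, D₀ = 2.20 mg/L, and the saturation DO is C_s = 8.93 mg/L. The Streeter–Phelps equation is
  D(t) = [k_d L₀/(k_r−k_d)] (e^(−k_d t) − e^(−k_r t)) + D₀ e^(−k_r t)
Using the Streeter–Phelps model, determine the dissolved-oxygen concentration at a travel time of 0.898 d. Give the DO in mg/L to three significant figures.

DO ≈ 6.34 mg/L

k_d L₀/(k_r−k_d) = 0.292×15.3/(1.39−0.292) = 4.468/1.098 = 4.069 mg/L.
e^(−k_d t) = e^(−0.292×0.8980) = 0.7693; e^(−k_r t) = e^(−1.39×0.8980) = 0.2870.
D = 4.069 × (0.7693 − 0.2870) + 2.20 × 0.2870 = 1.963 + 0.6314 = 2.594 mg/L.
DO = C_s − D = 8.93 − 2.594 = 6.336 mg/L.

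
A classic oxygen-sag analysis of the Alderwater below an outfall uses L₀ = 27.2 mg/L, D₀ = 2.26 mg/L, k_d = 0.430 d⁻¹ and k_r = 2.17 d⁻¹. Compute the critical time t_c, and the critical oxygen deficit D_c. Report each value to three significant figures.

t_c ≈ 0.695 d; D_c ≈ 4.00 mg/L

t_c = [1/(k_r−k_d)] ln[(k_r/k_d)(1 − D₀(k_r−k_d)/(k_d L₀))]
= [1/(2.17−0.430)] ln[(2.17/0.430)(1 − 2.26×1.740/(0.430×27.2))]
= (1/1.740) ln[5.047 × 0.6638] = 0.5747 × ln(3.350) = 0.5747 × 1.209 = 0.6948 d.
L(t_c) = L₀ e^(−k_d t_c) = 27.2 × 0.7417 = 20.18 mg/L, and at the critical point k_r D_c = k_d L, so D_c = (0.430/2.17) × 20.18 = 3.998 mg/L.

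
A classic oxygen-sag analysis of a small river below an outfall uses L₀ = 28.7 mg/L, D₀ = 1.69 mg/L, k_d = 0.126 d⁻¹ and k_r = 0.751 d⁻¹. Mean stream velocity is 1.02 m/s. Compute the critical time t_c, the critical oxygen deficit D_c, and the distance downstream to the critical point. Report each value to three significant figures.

With k_r/k_d = 5.960 and 1 − D₀(k_r−k_d)/(k_d L₀) = 0.7079,
t_c = ln(5.960 × 0.7079) / (0.751 − 0.126) = ln(4.219) / 0.6250 = 1.440/0.6250 = 2.304 d.
D_c = (k_d/k_r) L₀ e^(−k_d t_c) = (0.126/0.751) × 28.7 × e^(−0.126×2.304) = 0.1678 × 28.7 × 0.7481 = 3.602 mg/L.
x_c = v t_c = 1.02 m/s × 2.304 d × 86400 s/d = 203000 m ≈ 203 km.

t_c ≈ 2.30 d; D_c ≈ 3.60 mg/L; x_c ≈ 203 km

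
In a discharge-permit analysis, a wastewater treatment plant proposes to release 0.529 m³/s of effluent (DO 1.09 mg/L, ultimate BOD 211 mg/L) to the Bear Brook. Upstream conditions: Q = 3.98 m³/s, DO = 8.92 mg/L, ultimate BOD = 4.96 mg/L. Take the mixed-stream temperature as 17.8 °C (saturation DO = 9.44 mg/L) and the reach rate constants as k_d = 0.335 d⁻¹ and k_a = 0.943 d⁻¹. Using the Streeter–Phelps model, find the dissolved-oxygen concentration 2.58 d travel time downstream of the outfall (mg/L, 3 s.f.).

Mixed DO = (3.98×8.92 + 0.529×1.09)/(3.98+0.529) = 36.08/4.509 = 8.001 mg/L.
Mixed L₀ = (3.98×4.96 + 0.529×211)/(4.509) = 131.4/4.509 = 29.13 mg/L.
Initial deficit D₀ = C_s − DO₀ = 9.44 − 8.001 = 1.439 mg/L.
D(2.58) = [0.335×29.13/(0.943−0.335)](e^(−0.335×2.58) − e^(−0.943×2.58)) + 1.439 e^(−0.943×2.58)
= 16.05 × (0.4213 − 0.08778) + 1.439 × 0.08778 = 5.481 mg/L.
DO = 9.44 − 5.481 = 3.959 mg/L.

DO ≈ 3.96 mg/L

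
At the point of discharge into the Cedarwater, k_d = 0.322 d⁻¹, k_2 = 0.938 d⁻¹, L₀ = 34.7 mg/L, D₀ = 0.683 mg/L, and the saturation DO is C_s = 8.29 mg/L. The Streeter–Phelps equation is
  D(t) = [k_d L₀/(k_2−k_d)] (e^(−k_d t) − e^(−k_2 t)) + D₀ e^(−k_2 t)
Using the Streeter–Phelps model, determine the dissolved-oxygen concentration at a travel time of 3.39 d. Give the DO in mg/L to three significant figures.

DO ≈ 2.93 mg/L

k_d L₀/(k_2−k_d) = 0.322×34.7/(0.938−0.322) = 11.17/0.6160 = 18.14 mg/L.
e^(−k_d t) = e^(−0.322×3.390) = 0.3357; e^(−k_2 t) = e^(−0.938×3.390) = 0.04159.
D = 18.14 × (0.3357 − 0.04159) + 0.683 × 0.04159 = 5.334 + 0.02841 = 5.363 mg/L.
DO = C_s − D = 8.29 − 5.363 = 2.927 mg/L.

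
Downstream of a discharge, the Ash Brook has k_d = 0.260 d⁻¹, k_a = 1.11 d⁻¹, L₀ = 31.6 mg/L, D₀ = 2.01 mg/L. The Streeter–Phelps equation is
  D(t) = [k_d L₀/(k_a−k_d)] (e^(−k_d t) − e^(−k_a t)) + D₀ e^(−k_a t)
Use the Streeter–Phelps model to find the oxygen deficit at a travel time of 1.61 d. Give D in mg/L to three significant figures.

D ≈ 5.08 mg/L

k_d L₀/(k_a−k_d) = 0.260×31.6/(1.11−0.260) = 8.216/0.8500 = 9.666 mg/L.
e^(−k_d t) = e^(−0.260×1.610) = 0.6580; e^(−k_a t) = e^(−1.11×1.610) = 0.1674.
D = 9.666 × (0.6580 − 0.1674) + 2.01 × 0.1674 = 4.741 + 0.3366 = 5.078 mg/L.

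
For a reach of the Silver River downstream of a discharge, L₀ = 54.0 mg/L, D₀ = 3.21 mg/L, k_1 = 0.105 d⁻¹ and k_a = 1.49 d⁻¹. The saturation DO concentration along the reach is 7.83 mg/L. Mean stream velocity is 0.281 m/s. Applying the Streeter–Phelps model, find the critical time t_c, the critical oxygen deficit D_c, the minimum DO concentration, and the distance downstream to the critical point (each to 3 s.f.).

t_c ≈ 0.808 d; D_c ≈ 3.50 mg/L; min DO ≈ 4.33 mg/L; x_c ≈ 19.6 km

With k_a/k_1 = 14.19 and 1 − D₀(k_a−k_1)/(k_1 L₀) = 0.2159,
t_c = ln(14.19 × 0.2159) / (1.49 − 0.105) = ln(3.064) / 1.385 = 1.120/1.385 = 0.8084 d.
L(t_c) = L₀ e^(−k_1 t_c) = 54.0 × 0.9186 = 49.61 mg/L, and at the critical point k_a D_c = k_1 L, so D_c = (0.105/1.49) × 49.61 = 3.496 mg/L.
Minimum DO = C_s − D_c = 7.83 − 3.496 = 4.334 mg/L.
x_c = v t_c = 0.281 m/s × 0.8084 d × 86400 s/d = 19630 m ≈ 19.6 km.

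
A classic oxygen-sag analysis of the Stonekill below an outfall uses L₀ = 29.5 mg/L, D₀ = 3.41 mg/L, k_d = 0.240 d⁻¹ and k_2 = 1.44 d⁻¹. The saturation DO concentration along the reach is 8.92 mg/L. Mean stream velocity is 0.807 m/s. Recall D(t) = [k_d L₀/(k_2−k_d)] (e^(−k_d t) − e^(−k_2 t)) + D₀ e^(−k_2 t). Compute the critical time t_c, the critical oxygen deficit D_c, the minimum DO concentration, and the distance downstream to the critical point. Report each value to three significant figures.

t_c ≈ 0.774 d; D_c ≈ 4.08 mg/L; min DO ≈ 4.84 mg/L; x_c ≈ 54.0 km

With k_2/k_d = 6.000 and 1 − D₀(k_2−k_d)/(k_d L₀) = 0.4220,
t_c = ln(6.000 × 0.4220) / (1.44 − 0.240) = ln(2.532) / 1.200 = 0.9291/1.200 = 0.7742 d.
L(t_c) = L₀ e^(−k_d t_c) = 29.5 × 0.8304 = 24.50 mg/L, and at the critical point k_2 D_c = k_d L, so D_c = (0.240/1.44) × 24.50 = 4.083 mg/L.
Minimum DO = C_s − D_c = 8.92 − 4.083 = 4.837 mg/L.
x_c = v t_c = 0.807 m/s × 0.7742 d × 86400 s/d = 53980 m ≈ 54.0 km.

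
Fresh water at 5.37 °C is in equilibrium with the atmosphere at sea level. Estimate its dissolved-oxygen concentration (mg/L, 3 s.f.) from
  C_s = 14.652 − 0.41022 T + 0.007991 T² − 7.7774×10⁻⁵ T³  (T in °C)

C_s = 14.652 − 0.41022×5.37 + 0.007991×5.37² − 7.7774×10⁻⁵×5.37³ = 12.67 mg/L.

C_s ≈ 12.7 mg/L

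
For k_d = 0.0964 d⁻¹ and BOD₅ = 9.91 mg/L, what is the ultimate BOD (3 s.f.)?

L₀ ≈ 25.9 mg/L

BOD₅ = L₀(1 − e^(−5k_d)) ⇒ L₀ = BOD₅ / (1 − e^(−5×0.0964))
= 9.91 / (1 − 0.6175) = 9.91 / 0.3825 = 25.91 mg/L.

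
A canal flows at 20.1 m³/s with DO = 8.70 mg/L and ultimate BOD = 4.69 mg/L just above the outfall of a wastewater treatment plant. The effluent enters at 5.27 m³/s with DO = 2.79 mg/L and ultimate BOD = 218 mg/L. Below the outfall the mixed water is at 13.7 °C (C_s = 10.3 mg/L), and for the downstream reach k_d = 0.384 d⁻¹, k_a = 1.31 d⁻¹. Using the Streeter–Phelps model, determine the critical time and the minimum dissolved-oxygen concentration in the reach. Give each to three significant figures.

t_c ≈ 1.16 d; minimum DO ≈ 1.11 mg/L

Mixed DO = (20.1×8.70 + 5.27×2.79)/(20.1+5.27) = 189.6/25.37 = 7.472 mg/L.
Mixed L₀ = (20.1×4.69 + 5.27×218)/(25.37) = 1243/25.37 = 49.00 mg/L.
Initial deficit D₀ = C_s − DO₀ = 10.3 − 7.472 = 2.828 mg/L.
t_c = (1/0.9260) ln[(1.31/0.384)(1 − 2.828×0.9260/(0.384×49.00))] = 1.080 × ln(2.937) = 1.163 d.
D_c = (0.384/1.31) × 49.00 × e^(−0.384×1.163) = 0.2931 × 49.00 × 0.6397 = 9.188 mg/L.
Minimum DO = 10.3 − 9.188 = 1.112 mg/L.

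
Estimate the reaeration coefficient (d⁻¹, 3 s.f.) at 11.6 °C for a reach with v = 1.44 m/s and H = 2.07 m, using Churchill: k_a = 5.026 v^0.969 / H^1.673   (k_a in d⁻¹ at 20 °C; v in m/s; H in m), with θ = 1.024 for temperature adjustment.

k_a(20) = 5.026 × 1.44^0.969 / 2.07^1.673 = 5.026 × 1.424 / 3.378 = 2.119 d⁻¹.
k_a(11.6) = 2.119 × 1.024^(11.6−20) = 2.119 × 0.8194 = 1.736 d⁻¹.

k_a ≈ 1.74 d⁻¹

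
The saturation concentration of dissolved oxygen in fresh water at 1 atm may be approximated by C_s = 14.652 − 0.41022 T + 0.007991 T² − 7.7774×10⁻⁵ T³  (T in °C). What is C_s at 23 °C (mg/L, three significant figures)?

C_s ≈ 8.50 mg/L

C_s = 14.652 − 0.41022×23 + 0.007991×23² − 7.7774×10⁻⁵×23³ = 8.498 mg/L.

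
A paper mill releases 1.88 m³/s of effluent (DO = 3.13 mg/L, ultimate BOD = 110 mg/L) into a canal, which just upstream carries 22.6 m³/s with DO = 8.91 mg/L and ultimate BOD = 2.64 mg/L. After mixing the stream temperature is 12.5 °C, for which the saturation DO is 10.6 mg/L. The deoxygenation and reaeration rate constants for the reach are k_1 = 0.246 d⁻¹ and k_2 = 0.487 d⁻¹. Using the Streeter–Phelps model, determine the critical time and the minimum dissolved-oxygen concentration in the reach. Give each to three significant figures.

t_c ≈ 1.95 d; minimum DO ≈ 7.20 mg/L

Mixed DO = (22.6×8.91 + 1.88×3.13)/(22.6+1.88) = 207.3/24.48 = 8.466 mg/L.
Mixed L₀ = (22.6×2.64 + 1.88×110)/(24.48) = 266.5/24.48 = 10.88 mg/L.
Initial deficit D₀ = C_s − DO₀ = 10.6 − 8.466 = 2.134 mg/L.
t_c = (1/0.2410) ln[(0.487/0.246)(1 − 2.134×0.2410/(0.246×10.88))] = 4.149 × ln(1.599) = 1.949 d.
D_c = (0.246/0.487) × 10.88 × e^(−0.246×1.949) = 0.5051 × 10.88 × 0.6191 = 3.404 mg/L.
Minimum DO = 10.6 − 3.404 = 7.196 mg/L.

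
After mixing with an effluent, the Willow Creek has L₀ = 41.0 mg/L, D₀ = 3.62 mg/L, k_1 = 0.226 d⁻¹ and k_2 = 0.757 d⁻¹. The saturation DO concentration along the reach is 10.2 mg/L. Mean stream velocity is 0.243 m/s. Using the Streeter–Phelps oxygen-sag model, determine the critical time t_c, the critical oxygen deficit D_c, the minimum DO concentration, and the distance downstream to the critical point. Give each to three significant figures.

t_c ≈ 1.84 d; D_c ≈ 8.08 mg/L; min DO ≈ 2.12 mg/L; x_c ≈ 38.6 km

With k_2/k_1 = 3.350 and 1 − D₀(k_2−k_1)/(k_1 L₀) = 0.7926,
t_c = ln(3.350 × 0.7926) / (0.757 − 0.226) = ln(2.655) / 0.5310 = 0.9763/0.5310 = 1.839 d.
L(t_c) = L₀ e^(−k_1 t_c) = 41.0 × 0.6600 = 27.06 mg/L, and at the critical point k_2 D_c = k_1 L, so D_c = (0.226/0.757) × 27.06 = 8.078 mg/L.
Minimum DO = C_s − D_c = 10.2 − 8.078 = 2.122 mg/L.
x_c = v t_c = 0.243 m/s × 1.839 d × 86400 s/d = 38600 m ≈ 38.6 km.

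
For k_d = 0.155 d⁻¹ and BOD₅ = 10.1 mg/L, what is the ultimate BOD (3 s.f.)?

L₀ ≈ 18.7 mg/L

BOD₅ = L₀(1 − e^(−5k_d)) ⇒ L₀ = BOD₅ / (1 − e^(−5×0.155))
= 10.1 / (1 − 0.4607) = 10.1 / 0.5393 = 18.73 mg/L.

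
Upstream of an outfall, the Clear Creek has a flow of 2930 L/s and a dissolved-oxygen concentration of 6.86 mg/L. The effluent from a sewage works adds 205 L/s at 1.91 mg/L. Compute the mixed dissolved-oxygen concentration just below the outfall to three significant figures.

6.54 mg/L

Flow-weighted mixing: C = (Q_r C_r + Q_w C_w)/(Q_r + Q_w)
= (2930×6.86 + 205×1.91)/(2930 + 205) = 20490/3135 = 6.536 mg/L.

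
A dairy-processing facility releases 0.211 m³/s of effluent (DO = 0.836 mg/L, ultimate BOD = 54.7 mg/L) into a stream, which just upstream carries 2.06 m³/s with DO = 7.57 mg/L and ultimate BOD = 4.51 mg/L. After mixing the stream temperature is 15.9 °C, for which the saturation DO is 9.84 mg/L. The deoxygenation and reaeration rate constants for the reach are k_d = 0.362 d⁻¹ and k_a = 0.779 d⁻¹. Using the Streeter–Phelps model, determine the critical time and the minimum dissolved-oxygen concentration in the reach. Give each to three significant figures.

Mixed DO = (2.06×7.57 + 0.211×0.836)/(2.06+0.211) = 15.77/2.271 = 6.944 mg/L.
Mixed L₀ = (2.06×4.51 + 0.211×54.7)/(2.271) = 20.83/2.271 = 9.173 mg/L.
Initial deficit D₀ = C_s − DO₀ = 9.84 − 6.944 = 2.896 mg/L.
t_c = (1/0.4170) ln[(0.779/0.362)(1 − 2.896×0.4170/(0.362×9.173))] = 2.398 × ln(1.369) = 0.7540 d.
D_c = (0.362/0.779) × 9.173 × e^(−0.362×0.7540) = 0.4647 × 9.173 × 0.7611 = 3.245 mg/L.
Minimum DO = 9.84 − 3.245 = 6.595 mg/L.

t_c ≈ 0.754 d; minimum DO ≈ 6.60 mg/L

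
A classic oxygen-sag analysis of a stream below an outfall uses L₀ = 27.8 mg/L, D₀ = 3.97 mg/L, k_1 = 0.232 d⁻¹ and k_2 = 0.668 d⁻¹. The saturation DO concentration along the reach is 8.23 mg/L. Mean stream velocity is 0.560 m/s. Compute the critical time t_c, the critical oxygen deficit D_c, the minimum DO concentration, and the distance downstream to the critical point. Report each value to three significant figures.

t_c ≈ 1.71 d; D_c ≈ 6.49 mg/L; min DO ≈ 1.74 mg/L; x_c ≈ 82.7 km

t_c = [1/(k_2−k_1)] ln[(k_2/k_1)(1 − D₀(k_2−k_1)/(k_1 L₀))]
= [1/(0.668−0.232)] ln[(0.668/0.232)(1 − 3.97×0.4360/(0.232×27.8))]
= (1/0.4360) ln[2.879 × 0.7316] = 2.294 × ln(2.107) = 2.294 × 0.7451 = 1.709 d.
D_c = (k_1/k_2) L₀ e^(−k_1 t_c) = (0.232/0.668) × 27.8 × e^(−0.232×1.709) = 0.3473 × 27.8 × 0.6727 = 6.495 mg/L.
Minimum DO = C_s − D_c = 8.23 − 6.495 = 1.735 mg/L.
x_c = v t_c = 0.560 m/s × 1.709 d × 86400 s/d = 82680 m ≈ 82.7 km.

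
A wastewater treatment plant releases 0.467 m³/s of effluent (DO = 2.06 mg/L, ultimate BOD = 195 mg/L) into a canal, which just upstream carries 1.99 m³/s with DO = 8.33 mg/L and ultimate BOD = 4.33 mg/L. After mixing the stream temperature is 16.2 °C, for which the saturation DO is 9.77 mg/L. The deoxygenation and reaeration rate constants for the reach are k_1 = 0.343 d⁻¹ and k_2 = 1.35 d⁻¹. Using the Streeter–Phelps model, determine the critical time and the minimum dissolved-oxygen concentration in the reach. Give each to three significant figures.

Mixed DO = (1.99×8.33 + 0.467×2.06)/(1.99+0.467) = 17.54/2.457 = 7.138 mg/L.
Mixed L₀ = (1.99×4.33 + 0.467×195)/(2.457) = 99.68/2.457 = 40.57 mg/L.
Initial deficit D₀ = C_s − DO₀ = 9.77 − 7.138 = 2.632 mg/L.
t_c = (1/1.007) ln[(1.35/0.343)(1 − 2.632×1.007/(0.343×40.57))] = 0.9930 × ln(3.186) = 1.151 d.
D_c = (0.343/1.35) × 40.57 × e^(−0.343×1.151) = 0.2541 × 40.57 × 0.6739 = 6.946 mg/L.
Minimum DO = 9.77 − 6.946 = 2.824 mg/L.

t_c ≈ 1.15 d; minimum DO ≈ 2.82 mg/L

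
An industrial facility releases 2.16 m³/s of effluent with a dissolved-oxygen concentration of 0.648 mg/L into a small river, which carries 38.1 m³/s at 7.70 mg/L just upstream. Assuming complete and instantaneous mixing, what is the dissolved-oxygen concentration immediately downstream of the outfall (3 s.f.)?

7.32 mg/L

Flow-weighted mixing: C = (Q_r C_r + Q_w C_w)/(Q_r + Q_w)
= (38.1×7.70 + 2.16×0.648)/(38.1 + 2.16) = 294.8/40.26 = 7.322 mg/L.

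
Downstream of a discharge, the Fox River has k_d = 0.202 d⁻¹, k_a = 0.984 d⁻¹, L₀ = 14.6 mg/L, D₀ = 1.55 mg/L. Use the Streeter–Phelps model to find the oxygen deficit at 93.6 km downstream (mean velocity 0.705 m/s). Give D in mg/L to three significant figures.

Travel time t = x/v = 93.6 km / (0.705 m/s) = 93600 m / 0.705 m/s = 132800 s = 1.537 d.
k_d L₀/(k_a−k_d) = 0.202×14.6/(0.984−0.202) = 2.949/0.7820 = 3.771 mg/L.
e^(−k_d t) = e^(−0.202×1.537) = 0.7332; e^(−k_a t) = e^(−0.984×1.537) = 0.2205.
D = 3.771 × (0.7332 − 0.2205) + 1.55 × 0.2205 = 1.934 + 0.3417 = 2.275 mg/L.

D ≈ 2.28 mg/L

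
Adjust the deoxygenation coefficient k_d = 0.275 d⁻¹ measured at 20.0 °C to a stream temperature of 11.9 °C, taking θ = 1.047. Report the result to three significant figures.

k_d(T₂) = k_d(T₁) · θ^(T₂−T₁) = 0.275 × 1.047^(11.9−20.0)
= 0.275 × 1.047^-8.10 = 0.275 × 0.6893 = 0.1896 d⁻¹.

k_d ≈ 0.190 d⁻¹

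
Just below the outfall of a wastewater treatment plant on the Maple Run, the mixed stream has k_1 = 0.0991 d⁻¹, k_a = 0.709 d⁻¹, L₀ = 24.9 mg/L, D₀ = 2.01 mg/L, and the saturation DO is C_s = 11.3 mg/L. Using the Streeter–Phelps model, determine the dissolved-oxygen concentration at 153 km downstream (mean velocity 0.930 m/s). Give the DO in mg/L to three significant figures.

Travel time t = x/v = 153 km / (0.930 m/s) = 153000 m / 0.930 m/s = 164500 s = 1.904 d.
k_1 L₀/(k_a−k_1) = 0.0991×24.9/(0.709−0.0991) = 2.468/0.6099 = 4.046 mg/L.
e^(−k_1 t) = e^(−0.0991×1.904) = 0.8280; e^(−k_a t) = e^(−0.709×1.904) = 0.2592.
D = 4.046 × (0.8280 − 0.2592) + 2.01 × 0.2592 = 2.301 + 0.5211 = 2.822 mg/L.
DO = C_s − D = 11.3 − 2.822 = 8.478 mg/L.

DO ≈ 8.48 mg/L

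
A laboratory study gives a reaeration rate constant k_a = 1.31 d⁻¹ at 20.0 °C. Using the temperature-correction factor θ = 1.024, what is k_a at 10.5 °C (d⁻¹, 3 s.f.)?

k_a ≈ 1.05 d⁻¹

k_a(T₂) = k_a(T₁) · θ^(T₂−T₁) = 1.31 × 1.024^(10.5−20.0)
= 1.31 × 1.024^-9.50 = 1.31 × 0.7983 = 1.046 d⁻¹.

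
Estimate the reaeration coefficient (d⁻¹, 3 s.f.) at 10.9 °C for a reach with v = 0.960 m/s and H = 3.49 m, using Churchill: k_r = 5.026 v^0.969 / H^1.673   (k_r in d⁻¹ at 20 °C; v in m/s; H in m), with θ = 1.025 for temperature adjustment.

k_r(20) = 5.026 × 0.960^0.969 / 3.49^1.673 = 5.026 × 0.9612 / 8.094 = 0.5969 d⁻¹.
k_r(10.9) = 0.5969 × 1.025^(10.9−20) = 0.5969 × 0.7988 = 0.4768 d⁻¹.

k_r ≈ 0.477 d⁻¹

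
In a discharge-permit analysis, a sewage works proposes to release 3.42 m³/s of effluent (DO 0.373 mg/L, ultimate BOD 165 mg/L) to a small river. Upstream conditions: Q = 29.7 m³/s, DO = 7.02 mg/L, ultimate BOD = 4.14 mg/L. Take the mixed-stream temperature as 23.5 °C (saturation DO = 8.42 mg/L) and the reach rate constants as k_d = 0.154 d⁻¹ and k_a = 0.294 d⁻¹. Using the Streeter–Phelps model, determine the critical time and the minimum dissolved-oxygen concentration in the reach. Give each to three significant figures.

t_c ≈ 3.93 d; minimum DO ≈ 2.49 mg/L

Mixed DO = (29.7×7.02 + 3.42×0.373)/(29.7+3.42) = 209.8/33.12 = 6.334 mg/L.
Mixed L₀ = (29.7×4.14 + 3.42×165)/(33.12) = 687.3/33.12 = 20.75 mg/L.
Initial deficit D₀ = C_s − DO₀ = 8.42 − 6.334 = 2.086 mg/L.
t_c = (1/0.1400) ln[(0.294/0.154)(1 − 2.086×0.1400/(0.154×20.75))] = 7.143 × ln(1.735) = 3.934 d.
D_c = (0.154/0.294) × 20.75 × e^(−0.154×3.934) = 0.5238 × 20.75 × 0.5456 = 5.930 mg/L.
Minimum DO = 8.42 − 5.930 = 2.490 mg/L.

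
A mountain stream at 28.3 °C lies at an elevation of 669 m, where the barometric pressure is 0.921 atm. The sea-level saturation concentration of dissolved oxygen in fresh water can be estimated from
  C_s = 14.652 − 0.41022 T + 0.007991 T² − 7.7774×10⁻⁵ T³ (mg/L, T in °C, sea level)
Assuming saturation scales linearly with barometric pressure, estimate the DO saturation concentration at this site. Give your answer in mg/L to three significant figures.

C_s ≈ 7.07 mg/L

At sea level: C_s = 14.652 − 0.41022×28.3 + 0.007991×28.3² − 7.7774×10⁻⁵×28.3³ = 7.680 mg/L.
Pressure correction: C_s' = 7.680 × 0.921 = 7.073 mg/L.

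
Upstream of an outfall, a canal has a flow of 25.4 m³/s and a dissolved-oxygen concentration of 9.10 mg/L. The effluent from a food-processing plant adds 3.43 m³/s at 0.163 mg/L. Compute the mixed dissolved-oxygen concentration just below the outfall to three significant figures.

Flow-weighted mixing: C = (Q_r C_r + Q_w C_w)/(Q_r + Q_w)
= (25.4×9.10 + 3.43×0.163)/(25.4 + 3.43) = 231.7/28.83 = 8.037 mg/L.

8.04 mg/L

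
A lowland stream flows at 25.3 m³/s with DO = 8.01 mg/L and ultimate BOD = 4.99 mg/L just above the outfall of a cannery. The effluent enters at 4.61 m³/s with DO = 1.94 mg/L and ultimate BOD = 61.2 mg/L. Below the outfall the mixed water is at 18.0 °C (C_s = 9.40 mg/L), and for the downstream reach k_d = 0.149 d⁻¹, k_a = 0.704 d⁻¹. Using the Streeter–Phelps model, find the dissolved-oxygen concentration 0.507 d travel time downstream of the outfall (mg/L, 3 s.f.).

Mixed DO = (25.3×8.01 + 4.61×1.94)/(25.3+4.61) = 211.6/29.91 = 7.074 mg/L.
Mixed L₀ = (25.3×4.99 + 4.61×61.2)/(29.91) = 408.4/29.91 = 13.65 mg/L.
Initial deficit D₀ = C_s − DO₀ = 9.40 − 7.074 = 2.326 mg/L.
D(0.507) = [0.149×13.65/(0.704−0.149)](e^(−0.149×0.507) − e^(−0.704×0.507)) + 2.326 e^(−0.704×0.507)
= 3.666 × (0.9272 − 0.6998) + 2.326 × 0.6998 = 2.461 mg/L.
DO = 9.40 − 2.461 = 6.939 mg/L.

DO ≈ 6.94 mg/L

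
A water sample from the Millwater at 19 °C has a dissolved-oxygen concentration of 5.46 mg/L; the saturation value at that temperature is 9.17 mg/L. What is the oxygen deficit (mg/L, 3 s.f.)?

D = C_s − C = 9.17 − 5.46 = 3.71 mg/L.

D ≈ 3.71 mg/L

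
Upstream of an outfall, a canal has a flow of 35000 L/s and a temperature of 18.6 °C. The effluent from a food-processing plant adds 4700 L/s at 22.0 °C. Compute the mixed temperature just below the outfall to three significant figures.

Flow-weighted mixing: C = (Q_r C_r + Q_w C_w)/(Q_r + Q_w)
= (35000×18.6 + 4700×22.0)/(35000 + 4700) = 754400/39700 = 19.00 °C.

19.0 °C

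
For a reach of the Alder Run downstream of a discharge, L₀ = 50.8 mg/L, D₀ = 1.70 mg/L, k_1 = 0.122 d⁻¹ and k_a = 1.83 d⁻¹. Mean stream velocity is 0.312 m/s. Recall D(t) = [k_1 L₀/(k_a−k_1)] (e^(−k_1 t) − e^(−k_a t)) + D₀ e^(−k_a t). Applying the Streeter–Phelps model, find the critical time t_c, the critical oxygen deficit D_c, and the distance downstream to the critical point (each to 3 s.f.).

t_c ≈ 1.22 d; D_c ≈ 2.92 mg/L; x_c ≈ 32.8 km

At the critical point dD/dt = 0, so k_1 L₀ e^(−k_1 t) = k_a D. Substituting D(t) from the Streeter–Phelps equation and solving for t gives
t_c = ln[(k_a/k_1)(1 − D₀(k_a−k_1)/(k_1 L₀))] / (k_a−k_1).
Here k_a−k_1 = 1.708 d⁻¹ and 1 − D₀(k_a−k_1)/(k_1 L₀) = 1 − 1.70×1.708/(0.122×50.8) = 0.5315, so
t_c = ln(15.00 × 0.5315) / 1.708 = 2.076 / 1.708 = 1.215 d.
D_c = (k_1/k_a) L₀ e^(−k_1 t_c) = (0.122/1.83) × 50.8 × e^(−0.122×1.215) = 0.06667 × 50.8 × 0.8622 = 2.920 mg/L.
x_c = v t_c = 0.312 m/s × 1.215 d × 86400 s/d = 32760 m ≈ 32.8 km.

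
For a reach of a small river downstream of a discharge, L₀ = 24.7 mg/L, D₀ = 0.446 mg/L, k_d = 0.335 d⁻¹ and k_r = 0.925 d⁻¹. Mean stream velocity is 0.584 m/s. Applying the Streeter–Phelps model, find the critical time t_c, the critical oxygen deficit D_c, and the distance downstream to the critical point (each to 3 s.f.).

t_c = [1/(k_r−k_d)] ln[(k_r/k_d)(1 − D₀(k_r−k_d)/(k_d L₀))]
= [1/(0.925−0.335)] ln[(0.925/0.335)(1 − 0.446×0.5900/(0.335×24.7))]
= (1/0.5900) ln[2.761 × 0.9682] = 1.695 × ln(2.673) = 1.695 × 0.9833 = 1.667 d.
L(t_c) = L₀ e^(−k_d t_c) = 24.7 × 0.5722 = 14.13 mg/L, and at the critical point k_r D_c = k_d L, so D_c = (0.335/0.925) × 14.13 = 5.118 mg/L.
x_c = v t_c = 0.584 m/s × 1.667 d × 86400 s/d = 84100 m ≈ 84.1 km.

t_c ≈ 1.67 d; D_c ≈ 5.12 mg/L; x_c ≈ 84.1 km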